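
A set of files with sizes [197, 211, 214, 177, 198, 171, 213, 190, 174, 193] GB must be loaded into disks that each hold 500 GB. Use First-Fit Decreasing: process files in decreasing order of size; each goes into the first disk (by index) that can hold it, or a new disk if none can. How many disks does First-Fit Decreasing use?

5 disks

Sorted descending: 214, 213, 211, 198, 197, 193, 190, 177, 174, 171.
214 GB → disk 1 (remaining 286 GB)
213 GB → disk 1 (remaining 73 GB)
211 GB → disk 2 (remaining 289 GB)
198 GB → disk 2 (remaining 91 GB)
197 GB → disk 3 (remaining 303 GB)
193 GB → disk 3 (remaining 110 GB)
190 GB → disk 4 (remaining 310 GB)
177 GB → disk 4 (remaining 133 GB)
174 GB → disk 5 (remaining 326 GB)
171 GB → disk 5 (remaining 155 GB)
Final disks: [214,213] [211,198] [197,193] [190,177] [174,171].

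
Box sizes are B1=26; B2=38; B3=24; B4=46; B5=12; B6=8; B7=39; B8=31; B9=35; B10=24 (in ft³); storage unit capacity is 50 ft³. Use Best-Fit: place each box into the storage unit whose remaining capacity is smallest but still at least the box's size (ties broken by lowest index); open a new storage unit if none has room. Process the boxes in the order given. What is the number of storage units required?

7 storage units

storage unit 1: place B1 (26 ft³), 24 ft³ left
storage unit 2: place B2 (38 ft³), 12 ft³ left
storage unit 1: place B3 (24 ft³), 0 ft³ left
storage unit 3: place B4 (46 ft³), 4 ft³ left
storage unit 2: place B5 (12 ft³), 0 ft³ left
storage unit 4: place B6 (8 ft³), 42 ft³ left
storage unit 4: place B7 (39 ft³), 3 ft³ left
storage unit 5: place B8 (31 ft³), 19 ft³ left
storage unit 6: place B9 (35 ft³), 15 ft³ left
storage unit 7: place B10 (24 ft³), 26 ft³ left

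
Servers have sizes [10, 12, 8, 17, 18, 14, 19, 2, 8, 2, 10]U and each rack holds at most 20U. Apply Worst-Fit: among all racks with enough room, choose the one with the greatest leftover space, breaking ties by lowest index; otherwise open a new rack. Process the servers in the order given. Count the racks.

10U → rack 1 (remaining 10U)
12U → rack 2 (remaining 8U)
8U → rack 1 (remaining 2U)
17U → rack 3 (remaining 3U)
18U → rack 4 (remaining 2U)
14U → rack 5 (remaining 6U)
19U → rack 6 (remaining 1U)
2U → rack 2 (remaining 6U)
8U → rack 7 (remaining 12U)
2U → rack 7 (remaining 10U)
10U → rack 7 (remaining 0U)
Final racks: [10,8] [12,2] [17] [18] [14] [19] [8,2,10].

7 racks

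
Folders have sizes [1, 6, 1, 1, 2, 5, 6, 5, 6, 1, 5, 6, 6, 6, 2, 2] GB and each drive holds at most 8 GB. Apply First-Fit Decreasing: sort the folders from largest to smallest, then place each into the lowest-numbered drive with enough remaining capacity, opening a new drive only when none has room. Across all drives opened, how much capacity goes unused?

Sorted descending: 6, 6, 6, 6, 6, 6, 5, 5, 5, 2, 2, 2, 1, 1, 1, 1.
6 GB → drive 1 (remaining 2 GB)
6 GB → drive 2 (remaining 2 GB)
6 GB → drive 3 (remaining 2 GB)
6 GB → drive 4 (remaining 2 GB)
6 GB → drive 5 (remaining 2 GB)
6 GB → drive 6 (remaining 2 GB)
5 GB → drive 7 (remaining 3 GB)
5 GB → drive 8 (remaining 3 GB)
5 GB → drive 9 (remaining 3 GB)
2 GB → drive 1 (remaining 0 GB)
2 GB → drive 2 (remaining 0 GB)
2 GB → drive 3 (remaining 0 GB)
1 GB → drive 4 (remaining 1 GB)
1 GB → drive 4 (remaining 0 GB)
1 GB → drive 5 (remaining 1 GB)
1 GB → drive 5 (remaining 0 GB)
9 drives × 8 GB = 72 GB; used 61 GB; unused 11 GB.

11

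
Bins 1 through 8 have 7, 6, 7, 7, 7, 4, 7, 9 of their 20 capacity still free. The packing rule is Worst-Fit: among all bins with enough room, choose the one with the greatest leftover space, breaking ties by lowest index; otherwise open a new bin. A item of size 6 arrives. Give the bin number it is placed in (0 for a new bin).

8

Bins with room: bin 1 (7), bin 2 (6), bin 3 (7), bin 4 (7), bin 5 (7), bin 7 (7), bin 8 (9).
Most room is bin 8 with 9 free.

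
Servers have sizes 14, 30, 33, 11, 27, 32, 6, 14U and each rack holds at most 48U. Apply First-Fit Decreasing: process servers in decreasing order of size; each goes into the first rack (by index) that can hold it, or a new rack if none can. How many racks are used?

4 racks

Sorted descending: 33, 32, 30, 27, 14, 14, 11, 6.
Put 33U in rack 1; 15U remain.
Put 32U in rack 2; 16U remain.
Put 30U in rack 3; 18U remain.
Put 27U in rack 4; 21U remain.
Put 14U in rack 1; 1U remain.
Put 14U in rack 2; 2U remain.
Put 11U in rack 3; 7U remain.
Put 6U in rack 3; 1U remain.
Final racks: [33,14] [32,14] [30,11,6] [27].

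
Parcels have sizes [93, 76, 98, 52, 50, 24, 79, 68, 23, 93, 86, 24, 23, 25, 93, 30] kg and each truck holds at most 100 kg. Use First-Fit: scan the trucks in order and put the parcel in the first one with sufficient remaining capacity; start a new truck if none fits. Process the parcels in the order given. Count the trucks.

10 trucks

Put 93 kg in truck 1; 7 kg remain.
Put 76 kg in truck 2; 24 kg remain.
Put 98 kg in truck 3; 2 kg remain.
Put 52 kg in truck 4; 48 kg remain.
Put 50 kg in truck 5; 50 kg remain.
Put 24 kg in truck 2; 0 kg remain.
Put 79 kg in truck 6; 21 kg remain.
Put 68 kg in truck 7; 32 kg remain.
Put 23 kg in truck 4; 25 kg remain.
Put 93 kg in truck 8; 7 kg remain.
Put 86 kg in truck 9; 14 kg remain.
Put 24 kg in truck 4; 1 kg remain.
Put 23 kg in truck 5; 27 kg remain.
Put 25 kg in truck 5; 2 kg remain.
Put 93 kg in truck 10; 7 kg remain.
Put 30 kg in truck 7; 2 kg remain.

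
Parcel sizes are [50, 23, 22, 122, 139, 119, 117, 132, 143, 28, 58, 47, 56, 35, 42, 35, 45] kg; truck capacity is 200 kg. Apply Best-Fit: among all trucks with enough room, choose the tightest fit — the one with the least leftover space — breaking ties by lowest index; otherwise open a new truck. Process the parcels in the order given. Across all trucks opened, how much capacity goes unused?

187

50 kg → truck 1 (remaining 150 kg)
23 kg → truck 1 (remaining 127 kg)
22 kg → truck 1 (remaining 105 kg)
122 kg → truck 2 (remaining 78 kg)
139 kg → truck 3 (remaining 61 kg)
119 kg → truck 4 (remaining 81 kg)
117 kg → truck 5 (remaining 83 kg)
132 kg → truck 6 (remaining 68 kg)
143 kg → truck 7 (remaining 57 kg)
28 kg → truck 7 (remaining 29 kg)
58 kg → truck 3 (remaining 3 kg)
47 kg → truck 6 (remaining 21 kg)
56 kg → truck 2 (remaining 22 kg)
35 kg → truck 4 (remaining 46 kg)
42 kg → truck 4 (remaining 4 kg)
35 kg → truck 5 (remaining 48 kg)
45 kg → truck 5 (remaining 3 kg)
7 trucks × 200 kg = 1400 kg; used 1213 kg; unused 187 kg.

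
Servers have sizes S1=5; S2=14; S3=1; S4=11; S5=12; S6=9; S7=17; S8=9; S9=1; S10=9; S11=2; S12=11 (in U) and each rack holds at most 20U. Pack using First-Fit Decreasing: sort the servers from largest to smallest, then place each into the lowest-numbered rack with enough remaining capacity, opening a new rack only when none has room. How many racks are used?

Sorted descending: 17, 14, 12, 11, 11, 9, 9, 9, 5, 2, 1, 1.
rack 1: place 17U, 3U left
rack 2: place 14U, 6U left
rack 3: place 12U, 8U left
rack 4: place 11U, 9U left
rack 5: place 11U, 9U left
rack 4: place 9U, 0U left
rack 5: place 9U, 0U left
rack 6: place 9U, 11U left
rack 2: place 5U, 1U left
rack 1: place 2U, 1U left
rack 1: place 1U, 0U left
rack 2: place 1U, 0U left

6 racks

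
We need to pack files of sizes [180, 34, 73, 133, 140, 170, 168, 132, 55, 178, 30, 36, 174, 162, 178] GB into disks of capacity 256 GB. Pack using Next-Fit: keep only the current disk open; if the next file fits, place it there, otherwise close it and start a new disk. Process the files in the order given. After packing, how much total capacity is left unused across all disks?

Put 180 GB in disk 1; 76 GB remain.
Put 34 GB in disk 1; 42 GB remain.
Put 73 GB in disk 2; 183 GB remain.
Put 133 GB in disk 2; 50 GB remain.
Put 140 GB in disk 3; 116 GB remain.
Put 170 GB in disk 4; 86 GB remain.
Put 168 GB in disk 5; 88 GB remain.
Put 132 GB in disk 6; 124 GB remain.
Put 55 GB in disk 6; 69 GB remain.
Put 178 GB in disk 7; 78 GB remain.
Put 30 GB in disk 7; 48 GB remain.
Put 36 GB in disk 7; 12 GB remain.
Put 174 GB in disk 8; 82 GB remain.
Put 162 GB in disk 9; 94 GB remain.
Put 178 GB in disk 10; 78 GB remain.
10 disks × 256 GB = 2560 GB; used 1843 GB; unused 717 GB.

717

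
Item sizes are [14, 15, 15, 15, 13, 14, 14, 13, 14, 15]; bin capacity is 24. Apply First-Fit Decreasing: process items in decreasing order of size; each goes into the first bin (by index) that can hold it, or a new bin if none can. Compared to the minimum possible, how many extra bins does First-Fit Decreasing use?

0

First-Fit Decreasing: [15] [15] [15] [15] [14] [14] [14] [14] [13] [13] → 10 bins.
10 items exceed 12 (half the capacity), and no two of those can share a bin, so at least 10 bins are needed.
So 10 is already optimal.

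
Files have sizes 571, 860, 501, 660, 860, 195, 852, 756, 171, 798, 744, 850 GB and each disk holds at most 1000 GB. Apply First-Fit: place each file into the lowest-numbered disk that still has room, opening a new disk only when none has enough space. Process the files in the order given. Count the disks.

10 disks

disk 1: place 571 GB, 429 GB left
disk 2: place 860 GB, 140 GB left
disk 3: place 501 GB, 499 GB left
disk 4: place 660 GB, 340 GB left
disk 5: place 860 GB, 140 GB left
disk 1: place 195 GB, 234 GB left
disk 6: place 852 GB, 148 GB left
disk 7: place 756 GB, 244 GB left
disk 1: place 171 GB, 63 GB left
disk 8: place 798 GB, 202 GB left
disk 9: place 744 GB, 256 GB left
disk 10: place 850 GB, 150 GB left
Final disks: [571,195,171] [860] [501] [660] [860] [852] [756] [798] [744] [850].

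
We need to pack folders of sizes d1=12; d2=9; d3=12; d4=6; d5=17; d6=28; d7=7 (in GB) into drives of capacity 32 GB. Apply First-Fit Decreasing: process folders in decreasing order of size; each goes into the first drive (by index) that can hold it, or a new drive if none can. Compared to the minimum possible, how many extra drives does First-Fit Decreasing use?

1

First-Fit Decreasing: [28] [17,12] [12,9,7] [6] → 4 drives.
Total size 91 GB; any packing needs at least ⌈91/32⌉ = 3 drives.
An optimal packing achieves that bound: [28] [17,9,6] [12,12,7] → 3 drives.
Excess: 4 − 3 = 1.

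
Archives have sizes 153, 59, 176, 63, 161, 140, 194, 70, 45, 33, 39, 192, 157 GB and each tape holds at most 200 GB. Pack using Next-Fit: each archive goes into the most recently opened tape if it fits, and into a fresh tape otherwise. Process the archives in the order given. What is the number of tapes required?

Put 153 GB in tape 1; 47 GB remain.
Put 59 GB in tape 2; 141 GB remain.
Put 176 GB in tape 3; 24 GB remain.
Put 63 GB in tape 4; 137 GB remain.
Put 161 GB in tape 5; 39 GB remain.
Put 140 GB in tape 6; 60 GB remain.
Put 194 GB in tape 7; 6 GB remain.
Put 70 GB in tape 8; 130 GB remain.
Put 45 GB in tape 8; 85 GB remain.
Put 33 GB in tape 8; 52 GB remain.
Put 39 GB in tape 8; 13 GB remain.
Put 192 GB in tape 9; 8 GB remain.
Put 157 GB in tape 10; 43 GB remain.
Final tapes: [153] [59] [176] [63] [161] [140] [194] [70,45,33,39] [192] [157].

10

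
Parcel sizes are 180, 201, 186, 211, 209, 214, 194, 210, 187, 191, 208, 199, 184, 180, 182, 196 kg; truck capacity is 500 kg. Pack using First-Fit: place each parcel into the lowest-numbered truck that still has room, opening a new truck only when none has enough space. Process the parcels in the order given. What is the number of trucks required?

truck 1: place 180 kg, 320 kg left
truck 1: place 201 kg, 119 kg left
truck 2: place 186 kg, 314 kg left
truck 2: place 211 kg, 103 kg left
truck 3: place 209 kg, 291 kg left
truck 3: place 214 kg, 77 kg left
truck 4: place 194 kg, 306 kg left
truck 4: place 210 kg, 96 kg left
truck 5: place 187 kg, 313 kg left
truck 5: place 191 kg, 122 kg left
truck 6: place 208 kg, 292 kg left
truck 6: place 199 kg, 93 kg left
truck 7: place 184 kg, 316 kg left
truck 7: place 180 kg, 136 kg left
truck 8: place 182 kg, 318 kg left
truck 8: place 196 kg, 122 kg left
Final trucks: [180,201] [186,211] [209,214] [194,210] [187,191] [208,199] [184,180] [182,196].

8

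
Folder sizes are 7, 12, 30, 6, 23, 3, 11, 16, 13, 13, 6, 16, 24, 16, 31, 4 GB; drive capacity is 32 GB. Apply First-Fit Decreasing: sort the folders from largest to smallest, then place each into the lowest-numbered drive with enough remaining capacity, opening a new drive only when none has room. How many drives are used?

Sorted descending: 31, 30, 24, 23, 16, 16, 16, 13, 13, 12, 11, 7, 6, 6, 4, 3.
Put 31 GB in drive 1; 1 GB remain.
Put 30 GB in drive 2; 2 GB remain.
Put 24 GB in drive 3; 8 GB remain.
Put 23 GB in drive 4; 9 GB remain.
Put 16 GB in drive 5; 16 GB remain.
Put 16 GB in drive 5; 0 GB remain.
Put 16 GB in drive 6; 16 GB remain.
Put 13 GB in drive 6; 3 GB remain.
Put 13 GB in drive 7; 19 GB remain.
Put 12 GB in drive 7; 7 GB remain.
Put 11 GB in drive 8; 21 GB remain.
Put 7 GB in drive 3; 1 GB remain.
Put 6 GB in drive 4; 3 GB remain.
Put 6 GB in drive 7; 1 GB remain.
Put 4 GB in drive 8; 17 GB remain.
Put 3 GB in drive 4; 0 GB remain.
Final drives: [31] [30] [24,7] [23,6,3] [16,16] [16,13] [13,12,6] [11,4].

8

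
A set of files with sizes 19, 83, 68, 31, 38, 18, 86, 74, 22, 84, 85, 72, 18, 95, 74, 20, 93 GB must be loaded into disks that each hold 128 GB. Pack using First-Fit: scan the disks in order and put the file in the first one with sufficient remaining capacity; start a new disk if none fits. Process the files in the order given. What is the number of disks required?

10

disk 1: place 19 GB, 109 GB left
disk 1: place 83 GB, 26 GB left
disk 2: place 68 GB, 60 GB left
disk 2: place 31 GB, 29 GB left
disk 3: place 38 GB, 90 GB left
disk 1: place 18 GB, 8 GB left
disk 3: place 86 GB, 4 GB left
disk 4: place 74 GB, 54 GB left
disk 2: place 22 GB, 7 GB left
disk 5: place 84 GB, 44 GB left
disk 6: place 85 GB, 43 GB left
disk 7: place 72 GB, 56 GB left
disk 4: place 18 GB, 36 GB left
disk 8: place 95 GB, 33 GB left
disk 9: place 74 GB, 54 GB left
disk 4: place 20 GB, 16 GB left
disk 10: place 93 GB, 35 GB left
Final disks: [19,83,18] [68,31,22] [38,86] [74,18,20] [84] [85] [72] [95] [74] [93].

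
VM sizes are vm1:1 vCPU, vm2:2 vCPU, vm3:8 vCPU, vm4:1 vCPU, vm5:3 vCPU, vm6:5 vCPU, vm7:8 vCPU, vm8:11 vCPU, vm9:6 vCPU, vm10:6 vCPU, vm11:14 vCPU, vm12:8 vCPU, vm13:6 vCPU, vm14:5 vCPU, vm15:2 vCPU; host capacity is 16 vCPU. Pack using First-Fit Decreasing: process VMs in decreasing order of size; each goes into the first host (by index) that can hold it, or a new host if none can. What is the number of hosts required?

6

Sorted descending: 14, 11, 8, 8, 8, 6, 6, 6, 5, 5, 3, 2, 2, 1, 1.
14 vCPU → host 1 (remaining 2 vCPU)
11 vCPU → host 2 (remaining 5 vCPU)
8 vCPU → host 3 (remaining 8 vCPU)
8 vCPU → host 3 (remaining 0 vCPU)
8 vCPU → host 4 (remaining 8 vCPU)
6 vCPU → host 4 (remaining 2 vCPU)
6 vCPU → host 5 (remaining 10 vCPU)
6 vCPU → host 5 (remaining 4 vCPU)
5 vCPU → host 2 (remaining 0 vCPU)
5 vCPU → host 6 (remaining 11 vCPU)
3 vCPU → host 5 (remaining 1 vCPU)
2 vCPU → host 1 (remaining 0 vCPU)
2 vCPU → host 4 (remaining 0 vCPU)
1 vCPU → host 5 (remaining 0 vCPU)
1 vCPU → host 6 (remaining 10 vCPU)
Final hosts: [14,2] [11,5] [8,8] [8,6,2] [6,6,3,1] [5,1].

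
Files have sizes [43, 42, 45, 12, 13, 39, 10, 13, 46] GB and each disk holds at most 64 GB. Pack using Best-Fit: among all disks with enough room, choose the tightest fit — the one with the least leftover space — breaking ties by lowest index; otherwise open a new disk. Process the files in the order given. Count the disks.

disk 1: place 43 GB, 21 GB left
disk 2: place 42 GB, 22 GB left
disk 3: place 45 GB, 19 GB left
disk 3: place 12 GB, 7 GB left
disk 1: place 13 GB, 8 GB left
disk 4: place 39 GB, 25 GB left
disk 2: place 10 GB, 12 GB left
disk 4: place 13 GB, 12 GB left
disk 5: place 46 GB, 18 GB left

5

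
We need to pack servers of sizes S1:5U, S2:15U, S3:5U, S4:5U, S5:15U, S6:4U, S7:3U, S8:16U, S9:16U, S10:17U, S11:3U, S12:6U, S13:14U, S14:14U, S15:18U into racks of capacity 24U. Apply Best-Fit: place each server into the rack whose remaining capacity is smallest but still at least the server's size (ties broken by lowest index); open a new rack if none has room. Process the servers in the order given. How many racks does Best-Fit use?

Put S1 (5U) in rack 1; 19U remain.
Put S2 (15U) in rack 1; 4U remain.
Put S3 (5U) in rack 2; 19U remain.
Put S4 (5U) in rack 2; 14U remain.
Put S5 (15U) in rack 3; 9U remain.
Put S6 (4U) in rack 1; 0U remain.
Put S7 (3U) in rack 3; 6U remain.
Put S8 (16U) in rack 4; 8U remain.
Put S9 (16U) in rack 5; 8U remain.
Put S10 (17U) in rack 6; 7U remain.
Put S11 (3U) in rack 3; 3U remain.
Put S12 (6U) in rack 6; 1U remain.
Put S13 (14U) in rack 2; 0U remain.
Put S14 (14U) in rack 7; 10U remain.
Put S15 (18U) in rack 8; 6U remain.

8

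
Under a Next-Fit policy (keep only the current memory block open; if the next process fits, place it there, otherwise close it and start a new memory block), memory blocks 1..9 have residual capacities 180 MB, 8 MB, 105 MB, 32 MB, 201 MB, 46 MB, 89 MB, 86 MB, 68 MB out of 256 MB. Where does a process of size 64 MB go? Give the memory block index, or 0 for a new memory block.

9

Next-Fit only looks at memory block 9, which has 68 MB free.
64 MB fits there.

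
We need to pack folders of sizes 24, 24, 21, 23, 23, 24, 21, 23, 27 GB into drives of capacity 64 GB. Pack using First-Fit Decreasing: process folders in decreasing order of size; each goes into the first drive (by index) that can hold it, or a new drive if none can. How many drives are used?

Sorted descending: 27, 24, 24, 24, 23, 23, 23, 21, 21.
27 GB → drive 1 (remaining 37 GB)
24 GB → drive 1 (remaining 13 GB)
24 GB → drive 2 (remaining 40 GB)
24 GB → drive 2 (remaining 16 GB)
23 GB → drive 3 (remaining 41 GB)
23 GB → drive 3 (remaining 18 GB)
23 GB → drive 4 (remaining 41 GB)
21 GB → drive 4 (remaining 20 GB)
21 GB → drive 5 (remaining 43 GB)
Final drives: [27,24] [24,24] [23,23] [23,21] [21].

5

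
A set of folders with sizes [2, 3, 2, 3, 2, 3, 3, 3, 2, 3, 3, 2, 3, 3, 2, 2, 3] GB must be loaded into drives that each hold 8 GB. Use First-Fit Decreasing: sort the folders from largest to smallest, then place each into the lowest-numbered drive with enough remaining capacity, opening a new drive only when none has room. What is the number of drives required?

Sorted descending: 3, 3, 3, 3, 3, 3, 3, 3, 3, 3, 2, 2, 2, 2, 2, 2, 2.
3 GB → drive 1 (remaining 5 GB)
3 GB → drive 1 (remaining 2 GB)
3 GB → drive 2 (remaining 5 GB)
3 GB → drive 2 (remaining 2 GB)
3 GB → drive 3 (remaining 5 GB)
3 GB → drive 3 (remaining 2 GB)
3 GB → drive 4 (remaining 5 GB)
3 GB → drive 4 (remaining 2 GB)
3 GB → drive 5 (remaining 5 GB)
3 GB → drive 5 (remaining 2 GB)
2 GB → drive 1 (remaining 0 GB)
2 GB → drive 2 (remaining 0 GB)
2 GB → drive 3 (remaining 0 GB)
2 GB → drive 4 (remaining 0 GB)
2 GB → drive 5 (remaining 0 GB)
2 GB → drive 6 (remaining 6 GB)
2 GB → drive 6 (remaining 4 GB)

6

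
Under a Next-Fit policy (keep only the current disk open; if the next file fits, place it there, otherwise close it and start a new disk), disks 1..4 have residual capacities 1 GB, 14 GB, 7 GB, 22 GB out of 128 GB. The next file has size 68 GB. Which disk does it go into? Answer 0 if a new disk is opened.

0

Next-Fit only looks at disk 4, which has 22 GB free.
68 GB does not fit, so a new disk is opened.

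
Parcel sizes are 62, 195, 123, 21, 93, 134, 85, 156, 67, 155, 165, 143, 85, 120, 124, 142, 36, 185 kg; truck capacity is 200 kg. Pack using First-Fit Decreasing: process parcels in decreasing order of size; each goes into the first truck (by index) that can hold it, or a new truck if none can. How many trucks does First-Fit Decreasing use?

13

Sorted descending: 195, 185, 165, 156, 155, 143, 142, 134, 124, 123, 120, 93, 85, 85, 67, 62, 36, 21.
Put 195 kg in truck 1; 5 kg remain.
Put 185 kg in truck 2; 15 kg remain.
Put 165 kg in truck 3; 35 kg remain.
Put 156 kg in truck 4; 44 kg remain.
Put 155 kg in truck 5; 45 kg remain.
Put 143 kg in truck 6; 57 kg remain.
Put 142 kg in truck 7; 58 kg remain.
Put 134 kg in truck 8; 66 kg remain.
Put 124 kg in truck 9; 76 kg remain.
Put 123 kg in truck 10; 77 kg remain.
Put 120 kg in truck 11; 80 kg remain.
Put 93 kg in truck 12; 107 kg remain.
Put 85 kg in truck 12; 22 kg remain.
Put 85 kg in truck 13; 115 kg remain.
Put 67 kg in truck 9; 9 kg remain.
Put 62 kg in truck 8; 4 kg remain.
Put 36 kg in truck 4; 8 kg remain.
Put 21 kg in truck 3; 14 kg remain.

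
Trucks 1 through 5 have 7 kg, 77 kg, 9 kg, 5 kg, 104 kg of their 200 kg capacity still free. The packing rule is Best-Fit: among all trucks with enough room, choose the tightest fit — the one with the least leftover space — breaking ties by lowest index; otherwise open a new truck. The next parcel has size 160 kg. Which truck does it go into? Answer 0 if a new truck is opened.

0

No truck has ≥ 160 kg free, so a new truck is opened.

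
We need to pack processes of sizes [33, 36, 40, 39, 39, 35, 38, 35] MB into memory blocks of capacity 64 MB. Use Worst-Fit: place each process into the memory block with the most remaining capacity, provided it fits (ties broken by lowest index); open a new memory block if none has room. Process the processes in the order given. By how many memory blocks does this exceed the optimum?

Worst-Fit: [33] [36] [40] [39] [39] [35] [38] [35] → 8 memory blocks.
8 processes exceed 32 MB (half the capacity), and no two of those can share a memory block, so at least 8 memory blocks are needed.
So 8 is already optimal.

0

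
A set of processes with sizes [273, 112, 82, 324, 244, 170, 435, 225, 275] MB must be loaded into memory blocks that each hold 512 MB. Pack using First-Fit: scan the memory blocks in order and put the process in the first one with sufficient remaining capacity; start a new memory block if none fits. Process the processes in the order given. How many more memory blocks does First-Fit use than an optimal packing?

0

First-Fit: [273,112,82] [324,170] [244,225] [435] [275] → 5 memory blocks.
Total size 2140 MB; any packing needs at least ⌈2140/512⌉ = 5 memory blocks.
So 5 is already optimal.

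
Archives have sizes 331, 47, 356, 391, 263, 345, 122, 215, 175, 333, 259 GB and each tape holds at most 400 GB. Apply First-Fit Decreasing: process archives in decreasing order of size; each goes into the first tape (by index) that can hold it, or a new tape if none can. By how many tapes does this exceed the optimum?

First-Fit Decreasing: [391] [356] [345,47] [333] [331] [263,122] [259] [215,175] → 8 tapes.
Total size 2837 GB; any packing needs at least ⌈2837/400⌉ = 8 tapes.
So 8 is already optimal.

0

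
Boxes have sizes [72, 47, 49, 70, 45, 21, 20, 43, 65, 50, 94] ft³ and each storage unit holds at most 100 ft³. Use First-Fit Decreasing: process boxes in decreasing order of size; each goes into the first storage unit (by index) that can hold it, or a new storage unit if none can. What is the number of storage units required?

7

Sorted descending: 94, 72, 70, 65, 50, 49, 47, 45, 43, 21, 20.
94 ft³ → storage unit 1 (remaining 6 ft³)
72 ft³ → storage unit 2 (remaining 28 ft³)
70 ft³ → storage unit 3 (remaining 30 ft³)
65 ft³ → storage unit 4 (remaining 35 ft³)
50 ft³ → storage unit 5 (remaining 50 ft³)
49 ft³ → storage unit 5 (remaining 1 ft³)
47 ft³ → storage unit 6 (remaining 53 ft³)
45 ft³ → storage unit 6 (remaining 8 ft³)
43 ft³ → storage unit 7 (remaining 57 ft³)
21 ft³ → storage unit 2 (remaining 7 ft³)
20 ft³ → storage unit 3 (remaining 10 ft³)
Final storage units: [94] [72,21] [70,20] [65] [50,49] [47,45] [43].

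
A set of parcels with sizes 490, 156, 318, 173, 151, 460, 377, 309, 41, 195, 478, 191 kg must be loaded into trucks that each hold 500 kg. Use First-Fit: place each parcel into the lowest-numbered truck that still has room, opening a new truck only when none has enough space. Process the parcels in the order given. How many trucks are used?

8 trucks

490 kg → truck 1 (remaining 10 kg)
156 kg → truck 2 (remaining 344 kg)
318 kg → truck 2 (remaining 26 kg)
173 kg → truck 3 (remaining 327 kg)
151 kg → truck 3 (remaining 176 kg)
460 kg → truck 4 (remaining 40 kg)
377 kg → truck 5 (remaining 123 kg)
309 kg → truck 6 (remaining 191 kg)
41 kg → truck 3 (remaining 135 kg)
195 kg → truck 7 (remaining 305 kg)
478 kg → truck 8 (remaining 22 kg)
191 kg → truck 6 (remaining 0 kg)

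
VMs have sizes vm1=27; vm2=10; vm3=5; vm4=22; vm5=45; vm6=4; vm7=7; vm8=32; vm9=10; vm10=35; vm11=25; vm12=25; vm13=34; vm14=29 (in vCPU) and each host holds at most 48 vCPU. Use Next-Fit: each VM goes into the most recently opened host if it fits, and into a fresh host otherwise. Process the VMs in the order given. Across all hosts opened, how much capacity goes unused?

host 1: place vm1 (27 vCPU), 21 vCPU left
host 1: place vm2 (10 vCPU), 11 vCPU left
host 1: place vm3 (5 vCPU), 6 vCPU left
host 2: place vm4 (22 vCPU), 26 vCPU left
host 3: place vm5 (45 vCPU), 3 vCPU left
host 4: place vm6 (4 vCPU), 44 vCPU left
host 4: place vm7 (7 vCPU), 37 vCPU left
host 4: place vm8 (32 vCPU), 5 vCPU left
host 5: place vm9 (10 vCPU), 38 vCPU left
host 5: place vm10 (35 vCPU), 3 vCPU left
host 6: place vm11 (25 vCPU), 23 vCPU left
host 7: place vm12 (25 vCPU), 23 vCPU left
host 8: place vm13 (34 vCPU), 14 vCPU left
host 9: place vm14 (29 vCPU), 19 vCPU left
9 hosts × 48 vCPU = 432 vCPU; used 310 vCPU; unused 122 vCPU.

122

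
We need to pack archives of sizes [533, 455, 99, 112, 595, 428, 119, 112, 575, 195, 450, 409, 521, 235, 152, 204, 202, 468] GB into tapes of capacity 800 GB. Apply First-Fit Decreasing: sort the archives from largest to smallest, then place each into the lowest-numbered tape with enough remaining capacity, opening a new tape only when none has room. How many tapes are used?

9 tapes

Sorted descending: 595, 575, 533, 521, 468, 455, 450, 428, 409, 235, 204, 202, 195, 152, 119, 112, 112, 99.
595 GB → tape 1 (remaining 205 GB)
575 GB → tape 2 (remaining 225 GB)
533 GB → tape 3 (remaining 267 GB)
521 GB → tape 4 (remaining 279 GB)
468 GB → tape 5 (remaining 332 GB)
455 GB → tape 6 (remaining 345 GB)
450 GB → tape 7 (remaining 350 GB)
428 GB → tape 8 (remaining 372 GB)
409 GB → tape 9 (remaining 391 GB)
235 GB → tape 3 (remaining 32 GB)
204 GB → tape 1 (remaining 1 GB)
202 GB → tape 2 (remaining 23 GB)
195 GB → tape 4 (remaining 84 GB)
152 GB → tape 5 (remaining 180 GB)
119 GB → tape 5 (remaining 61 GB)
112 GB → tape 6 (remaining 233 GB)
112 GB → tape 6 (remaining 121 GB)
99 GB → tape 6 (remaining 22 GB)
Final tapes: [595,204] [575,202] [533,235] [521,195] [468,152,119] [455,112,112,99] [450] [428] [409].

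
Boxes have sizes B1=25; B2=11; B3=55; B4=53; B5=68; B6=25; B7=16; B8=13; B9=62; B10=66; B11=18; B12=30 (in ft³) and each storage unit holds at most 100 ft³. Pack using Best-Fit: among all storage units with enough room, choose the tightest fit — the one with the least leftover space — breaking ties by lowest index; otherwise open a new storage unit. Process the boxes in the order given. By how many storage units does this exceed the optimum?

Best-Fit: [25,11,55] [53,16,13,18] [68,25] [62] [66,30] → 5 storage units.
Total size 442 ft³; any packing needs at least ⌈442/100⌉ = 5 storage units.
So 5 is already optimal.

0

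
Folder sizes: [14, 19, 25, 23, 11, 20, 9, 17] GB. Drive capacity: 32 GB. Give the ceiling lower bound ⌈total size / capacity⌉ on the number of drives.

5

Total size = 14 + 19 + 25 + 23 + 11 + 20 + 9 + 17 = 138 GB.
⌈138 / 32⌉ = 5.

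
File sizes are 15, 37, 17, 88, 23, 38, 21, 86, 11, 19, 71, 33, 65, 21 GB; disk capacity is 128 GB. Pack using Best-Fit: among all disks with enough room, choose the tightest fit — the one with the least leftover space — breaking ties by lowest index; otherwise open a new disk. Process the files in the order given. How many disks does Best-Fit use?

Put 15 GB in disk 1; 113 GB remain.
Put 37 GB in disk 1; 76 GB remain.
Put 17 GB in disk 1; 59 GB remain.
Put 88 GB in disk 2; 40 GB remain.
Put 23 GB in disk 2; 17 GB remain.
Put 38 GB in disk 1; 21 GB remain.
Put 21 GB in disk 1; 0 GB remain.
Put 86 GB in disk 3; 42 GB remain.
Put 11 GB in disk 2; 6 GB remain.
Put 19 GB in disk 3; 23 GB remain.
Put 71 GB in disk 4; 57 GB remain.
Put 33 GB in disk 4; 24 GB remain.
Put 65 GB in disk 5; 63 GB remain.
Put 21 GB in disk 3; 2 GB remain.

5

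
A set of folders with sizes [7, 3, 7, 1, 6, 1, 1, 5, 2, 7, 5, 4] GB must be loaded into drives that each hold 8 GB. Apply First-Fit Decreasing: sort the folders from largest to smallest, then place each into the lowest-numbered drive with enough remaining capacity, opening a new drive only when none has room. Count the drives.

7 drives

Sorted descending: 7, 7, 7, 6, 5, 5, 4, 3, 2, 1, 1, 1.
Put 7 GB in drive 1; 1 GB remain.
Put 7 GB in drive 2; 1 GB remain.
Put 7 GB in drive 3; 1 GB remain.
Put 6 GB in drive 4; 2 GB remain.
Put 5 GB in drive 5; 3 GB remain.
Put 5 GB in drive 6; 3 GB remain.
Put 4 GB in drive 7; 4 GB remain.
Put 3 GB in drive 5; 0 GB remain.
Put 2 GB in drive 4; 0 GB remain.
Put 1 GB in drive 1; 0 GB remain.
Put 1 GB in drive 2; 0 GB remain.
Put 1 GB in drive 3; 0 GB remain.
Final drives: [7,1] [7,1] [7,1] [6,2] [5,3] [5] [4].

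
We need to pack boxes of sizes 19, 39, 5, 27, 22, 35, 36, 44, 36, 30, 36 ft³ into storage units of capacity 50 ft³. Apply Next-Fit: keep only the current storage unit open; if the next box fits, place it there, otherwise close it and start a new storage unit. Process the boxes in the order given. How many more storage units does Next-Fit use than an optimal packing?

Next-Fit: [19] [39,5] [27,22] [35] [36] [44] [36] [30] [36] → 9 storage units.
8 boxes exceed 25 ft³ (half the capacity), and no two of those can share a storage unit, so at least 8 storage units are needed.
An optimal packing achieves that bound: [44,5] [39] [36] [36] [36] [35] [30,19] [27,22] → 8 storage units.
Excess: 9 − 8 = 1.

1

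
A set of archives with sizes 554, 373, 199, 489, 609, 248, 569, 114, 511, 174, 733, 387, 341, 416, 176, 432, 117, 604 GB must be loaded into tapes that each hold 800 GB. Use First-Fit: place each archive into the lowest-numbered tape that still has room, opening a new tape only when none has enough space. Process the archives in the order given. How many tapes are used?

11

Put 554 GB in tape 1; 246 GB remain.
Put 373 GB in tape 2; 427 GB remain.
Put 199 GB in tape 1; 47 GB remain.
Put 489 GB in tape 3; 311 GB remain.
Put 609 GB in tape 4; 191 GB remain.
Put 248 GB in tape 2; 179 GB remain.
Put 569 GB in tape 5; 231 GB remain.
Put 114 GB in tape 2; 65 GB remain.
Put 511 GB in tape 6; 289 GB remain.
Put 174 GB in tape 3; 137 GB remain.
Put 733 GB in tape 7; 67 GB remain.
Put 387 GB in tape 8; 413 GB remain.
Put 341 GB in tape 8; 72 GB remain.
Put 416 GB in tape 9; 384 GB remain.
Put 176 GB in tape 4; 15 GB remain.
Put 432 GB in tape 10; 368 GB remain.
Put 117 GB in tape 3; 20 GB remain.
Put 604 GB in tape 11; 196 GB remain.
Final tapes: [554,199] [373,248,114] [489,174,117] [609,176] [569] [511] [733] [387,341] [416] [432] [604].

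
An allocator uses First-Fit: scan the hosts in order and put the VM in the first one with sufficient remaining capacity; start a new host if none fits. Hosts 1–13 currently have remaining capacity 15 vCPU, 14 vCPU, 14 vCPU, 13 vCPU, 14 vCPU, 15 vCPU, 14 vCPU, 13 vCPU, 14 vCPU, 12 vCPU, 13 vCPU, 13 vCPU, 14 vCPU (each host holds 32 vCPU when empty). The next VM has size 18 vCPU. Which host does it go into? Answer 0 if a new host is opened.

0

No host has ≥ 18 vCPU free, so a new host is opened.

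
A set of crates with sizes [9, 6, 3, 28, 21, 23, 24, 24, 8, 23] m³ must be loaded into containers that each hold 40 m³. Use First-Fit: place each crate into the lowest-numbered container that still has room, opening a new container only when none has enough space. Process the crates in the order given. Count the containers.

6 containers

9 m³ → container 1 (remaining 31 m³)
6 m³ → container 1 (remaining 25 m³)
3 m³ → container 1 (remaining 22 m³)
28 m³ → container 2 (remaining 12 m³)
21 m³ → container 1 (remaining 1 m³)
23 m³ → container 3 (remaining 17 m³)
24 m³ → container 4 (remaining 16 m³)
24 m³ → container 5 (remaining 16 m³)
8 m³ → container 2 (remaining 4 m³)
23 m³ → container 6 (remaining 17 m³)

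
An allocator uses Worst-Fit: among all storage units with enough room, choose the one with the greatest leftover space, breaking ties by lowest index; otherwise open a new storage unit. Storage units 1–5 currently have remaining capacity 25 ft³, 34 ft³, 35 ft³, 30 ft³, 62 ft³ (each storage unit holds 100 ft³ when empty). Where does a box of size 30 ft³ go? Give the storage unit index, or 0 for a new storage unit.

Storage units with room: storage unit 2 (34 ft³), storage unit 3 (35 ft³), storage unit 4 (30 ft³), storage unit 5 (62 ft³).
Most room is storage unit 5 with 62 ft³ free.

5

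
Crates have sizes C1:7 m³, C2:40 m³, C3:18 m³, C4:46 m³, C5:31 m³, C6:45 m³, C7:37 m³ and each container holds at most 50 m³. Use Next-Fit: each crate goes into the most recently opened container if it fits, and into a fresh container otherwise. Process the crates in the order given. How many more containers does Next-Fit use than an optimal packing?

1

Next-Fit: [7,40] [18] [46] [31] [45] [37] → 6 containers.
Total size 224 m³; any packing needs at least ⌈224/50⌉ = 5 containers.
An optimal packing achieves that bound: [46] [45] [40,7] [37] [31,18] → 5 containers.
Excess: 6 − 5 = 1.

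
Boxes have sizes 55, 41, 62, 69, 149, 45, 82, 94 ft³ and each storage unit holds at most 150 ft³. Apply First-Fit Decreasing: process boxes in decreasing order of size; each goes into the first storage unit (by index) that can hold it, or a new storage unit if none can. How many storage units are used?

5

Sorted descending: 149, 94, 82, 69, 62, 55, 45, 41.
149 ft³ → storage unit 1 (remaining 1 ft³)
94 ft³ → storage unit 2 (remaining 56 ft³)
82 ft³ → storage unit 3 (remaining 68 ft³)
69 ft³ → storage unit 4 (remaining 81 ft³)
62 ft³ → storage unit 3 (remaining 6 ft³)
55 ft³ → storage unit 2 (remaining 1 ft³)
45 ft³ → storage unit 4 (remaining 36 ft³)
41 ft³ → storage unit 5 (remaining 109 ft³)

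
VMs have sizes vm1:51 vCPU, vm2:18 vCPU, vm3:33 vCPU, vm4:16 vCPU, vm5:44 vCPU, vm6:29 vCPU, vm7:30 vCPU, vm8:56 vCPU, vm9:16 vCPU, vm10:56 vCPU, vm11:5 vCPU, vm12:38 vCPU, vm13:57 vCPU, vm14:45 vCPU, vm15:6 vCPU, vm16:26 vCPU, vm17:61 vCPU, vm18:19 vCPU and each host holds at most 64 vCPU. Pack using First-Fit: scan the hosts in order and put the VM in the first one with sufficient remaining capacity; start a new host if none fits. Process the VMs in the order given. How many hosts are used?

11 hosts

Put vm1 (51 vCPU) in host 1; 13 vCPU remain.
Put vm2 (18 vCPU) in host 2; 46 vCPU remain.
Put vm3 (33 vCPU) in host 2; 13 vCPU remain.
Put vm4 (16 vCPU) in host 3; 48 vCPU remain.
Put vm5 (44 vCPU) in host 3; 4 vCPU remain.
Put vm6 (29 vCPU) in host 4; 35 vCPU remain.
Put vm7 (30 vCPU) in host 4; 5 vCPU remain.
Put vm8 (56 vCPU) in host 5; 8 vCPU remain.
Put vm9 (16 vCPU) in host 6; 48 vCPU remain.
Put vm10 (56 vCPU) in host 7; 8 vCPU remain.
Put vm11 (5 vCPU) in host 1; 8 vCPU remain.
Put vm12 (38 vCPU) in host 6; 10 vCPU remain.
Put vm13 (57 vCPU) in host 8; 7 vCPU remain.
Put vm14 (45 vCPU) in host 9; 19 vCPU remain.
Put vm15 (6 vCPU) in host 1; 2 vCPU remain.
Put vm16 (26 vCPU) in host 10; 38 vCPU remain.
Put vm17 (61 vCPU) in host 11; 3 vCPU remain.
Put vm18 (19 vCPU) in host 9; 0 vCPU remain.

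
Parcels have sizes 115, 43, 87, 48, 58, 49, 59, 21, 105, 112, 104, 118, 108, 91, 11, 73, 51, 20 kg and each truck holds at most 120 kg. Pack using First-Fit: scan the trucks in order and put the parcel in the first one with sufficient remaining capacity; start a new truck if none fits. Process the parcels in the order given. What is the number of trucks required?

115 kg → truck 1 (remaining 5 kg)
43 kg → truck 2 (remaining 77 kg)
87 kg → truck 3 (remaining 33 kg)
48 kg → truck 2 (remaining 29 kg)
58 kg → truck 4 (remaining 62 kg)
49 kg → truck 4 (remaining 13 kg)
59 kg → truck 5 (remaining 61 kg)
21 kg → truck 2 (remaining 8 kg)
105 kg → truck 6 (remaining 15 kg)
112 kg → truck 7 (remaining 8 kg)
104 kg → truck 8 (remaining 16 kg)
118 kg → truck 9 (remaining 2 kg)
108 kg → truck 10 (remaining 12 kg)
91 kg → truck 11 (remaining 29 kg)
11 kg → truck 3 (remaining 22 kg)
73 kg → truck 12 (remaining 47 kg)
51 kg → truck 5 (remaining 10 kg)
20 kg → truck 3 (remaining 2 kg)

12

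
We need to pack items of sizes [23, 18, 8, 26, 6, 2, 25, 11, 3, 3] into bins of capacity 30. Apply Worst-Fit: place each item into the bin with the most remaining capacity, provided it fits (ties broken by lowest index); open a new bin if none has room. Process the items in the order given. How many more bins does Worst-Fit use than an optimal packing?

Worst-Fit: [23,6] [18,8,2] [26] [25] [11,3,3] → 5 bins.
Total size 125; any packing needs at least ⌈125/30⌉ = 5 bins.
So 5 is already optimal.

0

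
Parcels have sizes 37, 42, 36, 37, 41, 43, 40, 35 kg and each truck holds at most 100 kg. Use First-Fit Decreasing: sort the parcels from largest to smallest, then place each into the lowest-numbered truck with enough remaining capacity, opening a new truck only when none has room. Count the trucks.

Sorted descending: 43, 42, 41, 40, 37, 37, 36, 35.
truck 1: place 43 kg, 57 kg left
truck 1: place 42 kg, 15 kg left
truck 2: place 41 kg, 59 kg left
truck 2: place 40 kg, 19 kg left
truck 3: place 37 kg, 63 kg left
truck 3: place 37 kg, 26 kg left
truck 4: place 36 kg, 64 kg left
truck 4: place 35 kg, 29 kg left
Final trucks: [43,42] [41,40] [37,37] [36,35].

4 trucks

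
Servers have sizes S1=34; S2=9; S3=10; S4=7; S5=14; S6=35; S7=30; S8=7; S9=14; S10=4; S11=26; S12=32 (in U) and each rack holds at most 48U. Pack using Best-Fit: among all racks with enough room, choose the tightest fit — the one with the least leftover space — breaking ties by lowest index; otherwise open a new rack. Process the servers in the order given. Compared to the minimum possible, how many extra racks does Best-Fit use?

Best-Fit: [34,9,4] [10,7,14,14] [35,7] [30] [26] [32] → 6 racks.
Total size 222U; any packing needs at least ⌈222/48⌉ = 5 racks.
An optimal packing achieves that bound: [35,10] [34,14] [32,14] [30,9,7] [26,7,4] → 5 racks.
Excess: 6 − 5 = 1.

1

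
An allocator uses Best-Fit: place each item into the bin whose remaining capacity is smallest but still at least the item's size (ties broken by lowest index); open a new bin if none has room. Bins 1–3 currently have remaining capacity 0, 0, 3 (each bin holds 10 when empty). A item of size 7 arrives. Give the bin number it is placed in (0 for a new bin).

No bin has ≥ 7 free, so a new bin is opened.

0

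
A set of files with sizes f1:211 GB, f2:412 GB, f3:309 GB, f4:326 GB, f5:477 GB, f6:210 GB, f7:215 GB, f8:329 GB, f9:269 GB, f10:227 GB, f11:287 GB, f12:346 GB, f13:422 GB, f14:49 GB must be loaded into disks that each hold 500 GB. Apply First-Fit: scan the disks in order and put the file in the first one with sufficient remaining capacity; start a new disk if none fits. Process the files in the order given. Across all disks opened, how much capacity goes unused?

1411

f1 (211 GB) → disk 1 (remaining 289 GB)
f2 (412 GB) → disk 2 (remaining 88 GB)
f3 (309 GB) → disk 3 (remaining 191 GB)
f4 (326 GB) → disk 4 (remaining 174 GB)
f5 (477 GB) → disk 5 (remaining 23 GB)
f6 (210 GB) → disk 1 (remaining 79 GB)
f7 (215 GB) → disk 6 (remaining 285 GB)
f8 (329 GB) → disk 7 (remaining 171 GB)
f9 (269 GB) → disk 6 (remaining 16 GB)
f10 (227 GB) → disk 8 (remaining 273 GB)
f11 (287 GB) → disk 9 (remaining 213 GB)
f12 (346 GB) → disk 10 (remaining 154 GB)
f13 (422 GB) → disk 11 (remaining 78 GB)
f14 (49 GB) → disk 1 (remaining 30 GB)
11 disks × 500 GB = 5500 GB; used 4089 GB; unused 1411 GB.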